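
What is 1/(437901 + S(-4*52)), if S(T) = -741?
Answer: 1/437160 ≈ 2.2875e-6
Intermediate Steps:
1/(437901 + S(-4*52)) = 1/(437901 - 741) = 1/437160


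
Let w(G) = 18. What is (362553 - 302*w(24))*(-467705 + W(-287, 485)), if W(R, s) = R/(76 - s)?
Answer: -68313288759786/409 ≈ -1.6703e+11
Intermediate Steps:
(362553 - 302*w(24))*(-467705 + W(-287, 485)) = (362553 - 302*18)*(-467705 - 1*(-287)/(-76 + 485)) = (362553 - 5436)*(-467705 - 1*(-287)/409) = 357117*(-467705 - 1*(-287)*1/409) = 357117*(-467705 + 287/409) = 357117*(-191291058/409) = -68313288759786/409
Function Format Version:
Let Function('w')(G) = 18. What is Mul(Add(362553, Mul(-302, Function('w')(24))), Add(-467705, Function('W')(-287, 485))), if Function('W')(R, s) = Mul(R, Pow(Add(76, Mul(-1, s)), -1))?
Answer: Rational(-68313288759786, 409) ≈ -1.6703e+11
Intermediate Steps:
Mul(Add(362553, Mul(-302, Function('w')(24))), Add(-467705, Function('W')(-287, 485))) = Mul(Add(362553, Mul(-302, 18)), Add(-467705, Mul(-1, -287, Pow(Add(-76, 485), -1)))) = Mul(Add(362553, -5436), Add(-467705, Mul(-1, -287, Pow(409, -1)))) = Mul(357117, Add(-467705, Mul(-1, -287, Rational(1, 409)))) = Mul(357117, Add(-467705, Rational(287, 409))) = Mul(357117, Rational(-191291058, 409)) = Rational(-68313288759786, 409)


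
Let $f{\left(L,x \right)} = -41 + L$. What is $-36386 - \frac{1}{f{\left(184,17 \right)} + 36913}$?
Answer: $- \frac{1348319617}{37056} \approx -36386.0$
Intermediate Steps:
$-36386 - \frac{1}{f{\left(184,17 \right)} + 36913} = -36386 - \frac{1}{\left(-41 + 184\right) + 36913} = -36386 - \frac{1}{143 + 36913} = -36386 - \frac{1}{37056} = - \frac{1348319617}{37056}$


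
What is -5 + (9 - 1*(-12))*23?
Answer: 478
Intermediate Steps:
-5 + (9 - 1*(-12))*23 = -5 + (9 + 12)*23 = -5 + 21*23 = -5 + 483 = 478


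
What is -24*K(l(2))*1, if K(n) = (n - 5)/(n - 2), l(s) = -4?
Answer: -36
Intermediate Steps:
K(n) = (-5 + n)/(-2 + n)
-24*K(l(2))*1 = -24*(-5 - 4)/(-2 - 4)*1 = -24*(-9)/(-6)*1 = -(-4)*(-9)*1 = -24*3/2*1 = -36*1 = -36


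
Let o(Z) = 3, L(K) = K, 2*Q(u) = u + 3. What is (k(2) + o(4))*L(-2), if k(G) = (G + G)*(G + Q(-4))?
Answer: -18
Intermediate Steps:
Q(u) = 3/2 + u/2 (Q(u) = (u + 3)/2 = (3 + u)/2 = 3/2 + u/2)
k(G) = 2*G*(-½ + G) (k(G) = (G + G)*(G + (3/2 + (½)*(-4))) = (2*G)*(G + (3/2 - 2)) = (2*G)*(G - ½) = (2*G)*(-½ + G) = 2*G*(-½ + G))
(k(2) + o(4))*L(-2) = (2*(-1 + 2*2) + 3)*(-2) = (2*(-1 + 4) + 3)*(-2) = (2*3 + 3)*(-2) = (6 + 3)*(-2) = 9*(-2) = -18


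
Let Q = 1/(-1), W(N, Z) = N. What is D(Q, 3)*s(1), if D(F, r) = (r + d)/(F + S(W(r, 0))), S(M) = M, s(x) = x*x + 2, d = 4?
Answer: 21/2 ≈ 10.500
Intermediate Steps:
Q = -1
s(x) = 2 + x² (s(x) = x² + 2 = 2 + x²)
D(F, r) = (4 + r)/(F + r) (D(F, r) = (r + 4)/(F + r) = (4 + r)/(F + r))
D(Q, 3)*s(1) = ((4 + 3)/(-1 + 3))*(2 + 1²) = (7/2)*(2 + 1) = ((½)*7)*3 = (7/2)*3 = 21/2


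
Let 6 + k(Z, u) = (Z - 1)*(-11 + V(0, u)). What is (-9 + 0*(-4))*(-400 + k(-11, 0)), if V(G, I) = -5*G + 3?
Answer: 2790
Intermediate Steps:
V(G, I) = 3 - 5*G
k(Z, u) = 2 - 8*Z (k(Z, u) = -6 + (Z - 1)*(-11 + (3 - 5*0)) = -6 + (-1 + Z)*(-11 + (3 + 0)) = -6 + (-1 + Z)*(-11 + 3) = -6 + (-1 + Z)*(-8) = -6 + (8 - 8*Z) = 2 - 8*Z)
(-9 + 0*(-4))*(-400 + k(-11, 0)) = (-9 + 0*(-4))*(-400 + (2 - 8*(-11))) = (-9 + 0)*(-400 + (2 + 88)) = -9*(-400 + 90) = -9*(-310) = 2790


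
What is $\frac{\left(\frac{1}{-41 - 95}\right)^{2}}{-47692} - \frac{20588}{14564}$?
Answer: $- \frac{4540226514745}{3211766995712} \approx -1.4136$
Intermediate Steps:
$\frac{\left(\frac{1}{-41 - 95}\right)^{2}}{-47692} - \frac{20588}{14564} = \left(\frac{1}{-136}\right)^{2} \left(- \frac{1}{47692}\right) - \frac{5147}{3641} = \left(- \frac{1}{136}\right)^{2} \left(- \frac{1}{47692}\right) - \frac{5147}{3641} = \frac{1}{18496} \left(- \frac{1}{47692}\right) - \frac{5147}{3641} = - \frac{1}{882111232} - \frac{5147}{3641} = - \frac{4540226514745}{3211766995712}$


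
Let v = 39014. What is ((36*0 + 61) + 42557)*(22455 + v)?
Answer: 2619685842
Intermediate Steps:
((36*0 + 61) + 42557)*(22455 + v) = ((36*0 + 61) + 42557)*(22455 + 39014) = ((0 + 61) + 42557)*61469 = (61 + 42557)*61469 = 42618*61469 = 2619685842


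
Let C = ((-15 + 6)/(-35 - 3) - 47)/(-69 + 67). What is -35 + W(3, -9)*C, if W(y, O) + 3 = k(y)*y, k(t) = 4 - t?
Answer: -35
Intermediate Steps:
C = 1777/76 (C = (-9/(-38) - 47)/(-2) = (-9*(-1/38) - 47)*(-1/2) = (9/38 - 47)*(-1/2) = -1777/38*(-1/2) = 1777/76 ≈ 23.382)
W(y, O) = -3 + y*(4 - y) (W(y, O) = -3 + (4 - y)*y = -3 + y*(4 - y))
-35 + W(3, -9)*C = -35 + (-3 - 1*3*(-4 + 3))*(1777/76) = -35 + (-3 - 1*3*(-1))*(1777/76) = -35 + (-3 + 3)*(1777/76) = -35 + 0*(1777/76) = -35 + 0 = -35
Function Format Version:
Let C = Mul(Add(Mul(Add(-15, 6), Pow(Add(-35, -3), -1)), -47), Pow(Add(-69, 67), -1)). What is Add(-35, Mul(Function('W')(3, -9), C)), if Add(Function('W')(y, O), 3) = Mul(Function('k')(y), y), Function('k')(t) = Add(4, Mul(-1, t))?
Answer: -35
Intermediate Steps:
C = Rational(1777, 76) (C = Mul(Add(Mul(-9, Pow(-38, -1)), -47), Pow(-2, -1)) = Mul(Add(Mul(-9, Rational(-1, 38)), -47), Rational(-1, 2)) = Mul(Add(Rational(9, 38), -47), Rational(-1, 2)) = Mul(Rational(-1777, 38), Rational(-1, 2)) = Rational(1777, 76) ≈ 23.382)
Function('W')(y, O) = Add(-3, Mul(y, Add(4, Mul(-1, y)))) (Function('W')(y, O) = Add(-3, Mul(Add(4, Mul(-1, y)), y)) = Add(-3, Mul(y, Add(4, Mul(-1, y)))))
Add(-35, Mul(Function('W')(3, -9), C)) = Add(-35, Mul(Add(-3, Mul(-1, 3, Add(-4, 3))), Rational(1777, 76))) = Add(-35, Mul(Add(-3, Mul(-1, 3, -1)), Rational(1777, 76))) = Add(-35, Mul(Add(-3, 3), Rational(1777, 76))) = Add(-35, Mul(0, Rational(1777, 76))) = Add(-35, 0) = -35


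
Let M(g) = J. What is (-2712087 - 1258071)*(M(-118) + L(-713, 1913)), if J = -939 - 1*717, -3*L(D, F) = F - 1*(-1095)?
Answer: 10555326736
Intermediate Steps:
L(D, F) = -365 - F/3 (L(D, F) = -(F - 1*(-1095))/3 = -(F + 1095)/3 = -(1095 + F)/3 = -365 - F/3)
J = -1656 (J = -939 - 717 = -1656)
M(g) = -1656
(-2712087 - 1258071)*(M(-118) + L(-713, 1913)) = (-2712087 - 1258071)*(-1656 + (-365 - 1/3*1913)) = -3970158*(-1656 + (-365 - 1913/3)) = -3970158*(-1656 - 3008/3) = -3970158*(-7976/3) = 10555326736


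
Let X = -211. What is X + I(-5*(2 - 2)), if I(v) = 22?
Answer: -189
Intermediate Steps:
X + I(-5*(2 - 2)) = -211 + 22 = -189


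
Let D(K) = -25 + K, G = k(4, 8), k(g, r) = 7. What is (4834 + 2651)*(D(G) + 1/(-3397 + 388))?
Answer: -135136685/1003 ≈ -1.3473e+5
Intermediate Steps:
G = 7
(4834 + 2651)*(D(G) + 1/(-3397 + 388)) = (4834 + 2651)*((-25 + 7) + 1/(-3397 + 388)) = 7485*(-18 + 1/(-3009)) = 7485*(-18 - 1/3009) = 7485*(-54163/3009) = -135136685/1003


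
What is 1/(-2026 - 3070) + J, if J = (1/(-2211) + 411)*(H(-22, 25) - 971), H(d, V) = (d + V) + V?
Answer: -4366879406371/11267256 ≈ -3.8757e+5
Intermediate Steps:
H(d, V) = d + 2*V (H(d, V) = (V + d) + V = d + 2*V)
J = -856922960/2211 (J = (1/(-2211) + 411)*((-22 + 2*25) - 971) = (-1/2211 + 411)*((-22 + 50) - 971) = 908720*(28 - 971)/2211 = (908720/2211)*(-943) = -856922960/2211 ≈ -3.8757e+5)
1/(-2026 - 3070) + J = 1/(-2026 - 3070) - 856922960/2211 = 1/(-5096) - 856922960/2211 = -1/5096 - 856922960/2211 = -4366879406371/11267256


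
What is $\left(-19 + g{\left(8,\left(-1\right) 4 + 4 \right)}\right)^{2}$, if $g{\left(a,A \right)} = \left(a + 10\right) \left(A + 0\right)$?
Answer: $361$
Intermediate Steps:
$g{\left(a,A \right)} = A \left(10 + a\right)$ ($g{\left(a,A \right)} = \left(10 + a\right) A = A \left(10 + a\right)$)
$\left(-19 + g{\left(8,\left(-1\right) 4 + 4 \right)}\right)^{2} = \left(-19 + \left(\left(-1\right) 4 + 4\right) \left(10 + 8\right)\right)^{2} = \left(-19 + \left(-4 + 4\right) 18\right)^{2} = \left(-19 + 0 \cdot 18\right)^{2} = \left(-19 + 0\right)^{2} = \left(-19\right)^{2} = 361$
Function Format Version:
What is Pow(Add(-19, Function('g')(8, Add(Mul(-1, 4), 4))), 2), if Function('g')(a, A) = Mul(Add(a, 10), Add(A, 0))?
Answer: 361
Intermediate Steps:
Function('g')(a, A) = Mul(A, Add(10, a)) (Function('g')(a, A) = Mul(Add(10, a), A) = Mul(A, Add(10, a)))
Pow(Add(-19, Function('g')(8, Add(Mul(-1, 4), 4))), 2) = Pow(Add(-19, Mul(Add(Mul(-1, 4), 4), Add(10, 8))), 2) = Pow(Add(-19, Mul(Add(-4, 4), 18)), 2) = Pow(Add(-19, Mul(0, 18)), 2) = Pow(Add(-19, 0), 2) = Pow(-19, 2) = 361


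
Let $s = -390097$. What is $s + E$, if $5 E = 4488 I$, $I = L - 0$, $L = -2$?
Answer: $- \frac{1959461}{5} \approx -3.9189 \cdot 10^{5}$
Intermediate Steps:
$I = -2$ ($I = -2 - 0 = -2 + 0 = -2$)
$E = - \frac{8976}{5}$ ($E = \frac{4488 \left(-2\right)}{5} = \frac{1}{5} \left(-8976\right) = - \frac{8976}{5} \approx -1795.2$)
$s + E = -390097 - \frac{8976}{5} = - \frac{1959461}{5}$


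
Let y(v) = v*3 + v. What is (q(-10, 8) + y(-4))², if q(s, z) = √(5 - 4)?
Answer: 225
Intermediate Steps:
y(v) = 4*v (y(v) = 3*v + v = 4*v)
q(s, z) = 1 (q(s, z) = √1 = 1)
(q(-10, 8) + y(-4))² = (1 + 4*(-4))² = (1 - 16)² = (-15)² = 225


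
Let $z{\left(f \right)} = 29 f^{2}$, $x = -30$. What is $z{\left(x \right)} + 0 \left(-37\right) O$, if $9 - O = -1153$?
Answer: $26100$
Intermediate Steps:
$O = 1162$ ($O = 9 - -1153 = 9 + 1153 = 1162$)
$z{\left(x \right)} + 0 \left(-37\right) O = 29 \left(-30\right)^{2} + 0 \left(-37\right) 1162 = 29 \cdot 900 + 0 \cdot 1162 = 26100 + 0 = 26100$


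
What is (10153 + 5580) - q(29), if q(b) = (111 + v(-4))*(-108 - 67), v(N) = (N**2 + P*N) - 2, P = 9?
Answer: 31308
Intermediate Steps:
v(N) = -2 + N**2 + 9*N (v(N) = (N**2 + 9*N) - 2 = -2 + N**2 + 9*N)
q(b) = -15575 (q(b) = (111 + (-2 + (-4)**2 + 9*(-4)))*(-108 - 67) = (111 + (-2 + 16 - 36))*(-175) = (111 - 22)*(-175) = 89*(-175) = -15575)
(10153 + 5580) - q(29) = (10153 + 5580) - 1*(-15575) = 15733 + 15575 = 31308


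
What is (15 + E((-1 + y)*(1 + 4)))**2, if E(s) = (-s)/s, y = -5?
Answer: 196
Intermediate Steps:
E(s) = -1
(15 + E((-1 + y)*(1 + 4)))**2 = (15 - 1)**2 = 14**2 = 196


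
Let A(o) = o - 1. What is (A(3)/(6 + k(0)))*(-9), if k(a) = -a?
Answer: -3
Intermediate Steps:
A(o) = -1 + o
(A(3)/(6 + k(0)))*(-9) = ((-1 + 3)/(6 - 1*0))*(-9) = (2/(6 + 0))*(-9) = (2/6)*(-9) = ((1/6)*2)*(-9) = (1/3)*(-9) = -3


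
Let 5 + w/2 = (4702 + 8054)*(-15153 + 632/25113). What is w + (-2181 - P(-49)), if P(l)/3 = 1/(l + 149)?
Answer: -323610207224013/837100 ≈ -3.8659e+8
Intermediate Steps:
P(l) = 3/(149 + l) (P(l) = 3/(l + 149) = 3/(149 + l))
w = -3236083814838/8371 (w = -10 + 2*((4702 + 8054)*(-15153 + 632/25113)) = -10 + 2*(12756*(-15153 + 632*(1/25113))) = -10 + 2*(12756*(-15153 + 632/25113)) = -10 + 2*(12756*(-380536657/25113)) = -10 + 2*(-1618041865564/8371) = -10 - 3236083731128/8371 = -3236083814838/8371 ≈ -3.8658e+8)
w + (-2181 - P(-49)) = -3236083814838/8371 + (-2181 - 3/(149 - 49)) = -3236083814838/8371 + (-2181 - 3/100) = -3236083814838/8371 - 218103/100 = -323610207224013/837100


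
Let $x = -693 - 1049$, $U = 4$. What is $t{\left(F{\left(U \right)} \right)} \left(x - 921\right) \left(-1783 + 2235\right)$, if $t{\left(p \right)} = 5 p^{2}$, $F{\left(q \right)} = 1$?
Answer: $-6018380$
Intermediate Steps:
$x = -1742$ ($x = -693 - 1049 = -1742$)
$t{\left(F{\left(U \right)} \right)} \left(x - 921\right) \left(-1783 + 2235\right) = 5 \cdot 1^{2} \left(-1742 - 921\right) \left(-1783 + 2235\right) = 5 \cdot 1 \left(\left(-2663\right) 452\right) = 5 \left(-1203676\right) = -6018380$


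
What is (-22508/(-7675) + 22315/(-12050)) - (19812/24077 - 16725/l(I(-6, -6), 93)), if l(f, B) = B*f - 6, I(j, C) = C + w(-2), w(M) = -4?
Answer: -244696908565013/13894802992200 ≈ -17.611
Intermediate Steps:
I(j, C) = -4 + C (I(j, C) = C - 4 = -4 + C)
l(f, B) = -6 + B*f
(-22508/(-7675) + 22315/(-12050)) - (19812/24077 - 16725/l(I(-6, -6), 93)) = (-22508/(-7675) + 22315/(-12050)) - (19812/24077 - 16725/(-6 + 93*(-4 - 6))) = (-22508*(-1/7675) + 22315*(-1/12050)) - (19812*(1/24077) - 16725/(-6 + 93*(-10))) = (22508/7675 - 4463/2410) - (19812/24077 - 16725/(-6 - 930)) = 3998151/3699350 - (19812/24077 - 16725/(-936)) = 3998151/3699350 - (19812/24077 - 16725*(-1/936)) = 3998151/3699350 - (19812/24077 + 5575/312) = 3998151/3699350 - 1*140410619/7512024 = 3998151/3699350 - 140410619/7512024 = -244696908565013/13894802992200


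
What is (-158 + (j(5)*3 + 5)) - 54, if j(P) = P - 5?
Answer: -207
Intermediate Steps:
j(P) = -5 + P
(-158 + (j(5)*3 + 5)) - 54 = (-158 + ((-5 + 5)*3 + 5)) - 54 = (-158 + (0*3 + 5)) - 54 = (-158 + (0 + 5)) - 54 = (-158 + 5) - 54 = -153 - 54 = -207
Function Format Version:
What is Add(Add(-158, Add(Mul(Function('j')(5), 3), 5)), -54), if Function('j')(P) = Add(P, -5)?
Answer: -207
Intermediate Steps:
Function('j')(P) = Add(-5, P)
Add(Add(-158, Add(Mul(Function('j')(5), 3), 5)), -54) = Add(Add(-158, Add(Mul(Add(-5, 5), 3), 5)), -54) = Add(Add(-158, Add(Mul(0, 3), 5)), -54) = Add(Add(-158, Add(0, 5)), -54) = Add(Add(-158, 5), -54) = Add(-153, -54) = -207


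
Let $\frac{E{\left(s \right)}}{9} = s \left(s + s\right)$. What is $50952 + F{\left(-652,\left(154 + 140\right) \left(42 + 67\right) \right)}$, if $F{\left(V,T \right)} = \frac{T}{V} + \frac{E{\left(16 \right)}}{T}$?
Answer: $\frac{88630561557}{1741166} \approx 50903.0$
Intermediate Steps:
$E{\left(s \right)} = 18 s^{2}$ ($E{\left(s \right)} = 9 s \left(s + s\right) = 9 s 2 s = 9 \cdot 2 s^{2} = 18 s^{2}$)
$F{\left(V,T \right)} = \frac{4608}{T} + \frac{T}{V}$ ($F{\left(V,T \right)} = \frac{T}{V} + \frac{18 \cdot 16^{2}}{T} = \frac{T}{V} + \frac{18 \cdot 256}{T} = \frac{T}{V} + \frac{4608}{T} = \frac{4608}{T} + \frac{T}{V}$)
$50952 + F{\left(-652,\left(154 + 140\right) \left(42 + 67\right) \right)} = 50952 + \left(\frac{4608}{\left(154 + 140\right) \left(42 + 67\right)} + \frac{\left(154 + 140\right) \left(42 + 67\right)}{-652}\right) = 50952 + \left(\frac{4608}{294 \cdot 109} + 294 \cdot 109 \left(- \frac{1}{652}\right)\right) = 50952 + \left(\frac{4608}{32046} + 32046 \left(- \frac{1}{652}\right)\right) = 50952 + \left(4608 \cdot \frac{1}{32046} - \frac{16023}{326}\right) = 50952 + \left(\frac{768}{5341} - \frac{16023}{326}\right) = 50952 - \frac{85328475}{1741166} = \frac{88630561557}{1741166}$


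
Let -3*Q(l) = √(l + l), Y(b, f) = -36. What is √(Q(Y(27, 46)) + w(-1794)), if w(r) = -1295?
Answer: √(-1295 - 2*I*√2) ≈ 0.0393 - 35.986*I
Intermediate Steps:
Q(l) = -√2*√l/3 (Q(l) = -√(l + l)/3 = -√2*√l/3)
√(Q(Y(27, 46)) + w(-1794)) = √(-√2*√(-36)/3 - 1295) = √(-√2*6*I/3 - 1295) = √(-2*I*√2 - 1295) = √(-1295 - 2*I*√2)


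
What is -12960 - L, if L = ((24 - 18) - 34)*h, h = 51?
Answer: -11532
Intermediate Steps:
L = -1428 (L = ((24 - 18) - 34)*51 = (6 - 34)*51 = -28*51 = -1428)
-12960 - L = -12960 - 1*(-1428) = -12960 + 1428 = -11532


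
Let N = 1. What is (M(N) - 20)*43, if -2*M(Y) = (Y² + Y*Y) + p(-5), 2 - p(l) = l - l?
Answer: -946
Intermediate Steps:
p(l) = 2 (p(l) = 2 - (l - l) = 2 - 1*0 = 2 + 0 = 2)
M(Y) = -1 - Y² (M(Y) = -((Y² + Y*Y) + 2)/2 = -((Y² + Y²) + 2)/2 = -(2*Y² + 2)/2 = -(2 + 2*Y²)/2 = -1 - Y²)
(M(N) - 20)*43 = ((-1 - 1*1²) - 20)*43 = ((-1 - 1*1) - 20)*43 = ((-1 - 1) - 20)*43 = (-2 - 20)*43 = -22*43 = -946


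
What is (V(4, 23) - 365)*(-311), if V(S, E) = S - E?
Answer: 119424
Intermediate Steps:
(V(4, 23) - 365)*(-311) = ((4 - 1*23) - 365)*(-311) = ((4 - 23) - 365)*(-311) = (-19 - 365)*(-311) = -384*(-311) = 119424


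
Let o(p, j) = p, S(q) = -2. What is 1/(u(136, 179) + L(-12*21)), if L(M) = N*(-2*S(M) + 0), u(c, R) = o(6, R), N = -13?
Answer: -1/46 ≈ -0.021739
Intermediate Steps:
u(c, R) = 6
L(M) = -52 (L(M) = -13*(-2*(-2) + 0) = -13*(4 + 0) = -13*4 = -52)
1/(u(136, 179) + L(-12*21)) = 1/(6 - 52) = 1/(-46) = -1/46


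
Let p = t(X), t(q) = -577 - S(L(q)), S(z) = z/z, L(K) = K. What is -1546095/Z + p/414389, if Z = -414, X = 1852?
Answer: 213561507221/57185682 ≈ 3734.5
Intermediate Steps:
S(z) = 1
t(q) = -578 (t(q) = -577 - 1*1 = -577 - 1 = -578)
p = -578
-1546095/Z + p/414389 = -1546095/(-414) - 578/414389 = -1546095*(-1/414) - 578*1/414389 = 515365/138 - 578/414389 = 213561507221/57185682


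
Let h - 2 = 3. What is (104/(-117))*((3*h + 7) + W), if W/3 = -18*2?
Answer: 688/9 ≈ 76.444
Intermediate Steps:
h = 5 (h = 2 + 3 = 5)
W = -108 (W = 3*(-18*2) = 3*(-36) = -108)
(104/(-117))*((3*h + 7) + W) = (104/(-117))*((3*5 + 7) - 108) = (104*(-1/117))*((15 + 7) - 108) = -8*(22 - 108)/9 = -8/9*(-86) = 688/9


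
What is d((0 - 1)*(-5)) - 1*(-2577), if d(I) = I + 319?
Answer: 2901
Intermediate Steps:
d(I) = 319 + I
d((0 - 1)*(-5)) - 1*(-2577) = (319 + (0 - 1)*(-5)) - 1*(-2577) = (319 - 1*(-5)) + 2577 = (319 + 5) + 2577 = 324 + 2577 = 2901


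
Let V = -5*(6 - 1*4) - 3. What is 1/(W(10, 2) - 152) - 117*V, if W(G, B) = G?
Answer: 215981/142 ≈ 1521.0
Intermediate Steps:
V = -13 (V = -5*(6 - 4) - 3 = -5*2 - 3 = -10 - 3 = -13)
1/(W(10, 2) - 152) - 117*V = 1/(10 - 152) - 117*(-13) = 1/(-142) + 1521 = -1/142 + 1521 = 215981/142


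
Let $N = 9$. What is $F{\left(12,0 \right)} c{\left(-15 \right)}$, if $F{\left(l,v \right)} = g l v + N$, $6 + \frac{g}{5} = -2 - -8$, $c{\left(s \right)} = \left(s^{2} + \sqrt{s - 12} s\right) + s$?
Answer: $1890 - 405 i \sqrt{3} \approx 1890.0 - 701.48 i$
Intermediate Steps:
$c{\left(s \right)} = s + s^{2} + s \sqrt{-12 + s}$ ($c{\left(s \right)} = \left(s^{2} + \sqrt{-12 + s} s\right) + s = \left(s^{2} + s \sqrt{-12 + s}\right) + s = s + s^{2} + s \sqrt{-12 + s}$)
$g = 0$ ($g = -30 + 5 \left(-2 - -8\right) = -30 + 5 \left(-2 + 8\right) = -30 + 5 \cdot 6 = -30 + 30 = 0$)
$F{\left(l,v \right)} = 9$ ($F{\left(l,v \right)} = 0 l v + 9 = 0 v + 9 = 0 + 9 = 9$)
$F{\left(12,0 \right)} c{\left(-15 \right)} = 9 \left(- 15 \left(1 - 15 + \sqrt{-12 - 15}\right)\right) = 9 \left(- 15 \left(1 - 15 + \sqrt{-27}\right)\right) = 9 \left(- 15 \left(1 - 15 + 3 i \sqrt{3}\right)\right) = 9 \left(- 15 \left(-14 + 3 i \sqrt{3}\right)\right) = 9 \left(210 - 45 i \sqrt{3}\right) = 1890 - 405 i \sqrt{3}$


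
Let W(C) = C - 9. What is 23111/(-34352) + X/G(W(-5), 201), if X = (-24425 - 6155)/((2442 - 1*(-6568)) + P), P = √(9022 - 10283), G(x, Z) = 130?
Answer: 11*(-27313*√1261 + 255639986*I)/(446576*(√1261 - 9010*I)) ≈ -0.69888 + 0.0001029*I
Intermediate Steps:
W(C) = -9 + C
P = I*√1261 (P = √(-1261) = I*√1261 ≈ 35.511*I)
X = -30580/(9010 + I*√1261) (X = (-24425 - 6155)/((2442 - 1*(-6568)) + I*√1261) = -30580/((2442 + 6568) + I*√1261) = -30580/(9010 + I*√1261) ≈ -3.394 + 0.013376*I)
23111/(-34352) + X/G(W(-5), 201) = 23111/(-34352) + (-275525800/81181361 + 30580*I*√1261/81181361)/130 = 23111*(-1/34352) + (-275525800/81181361 + 30580*I*√1261/81181361)*(1/130) = -23111/34352 + (-27552580/1055357693 + 3058*I*√1261/1055357693) = -25336857871083/36253647469936 + 3058*I*√1261/1055357693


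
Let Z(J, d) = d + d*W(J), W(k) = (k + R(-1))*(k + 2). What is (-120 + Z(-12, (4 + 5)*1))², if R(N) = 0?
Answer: 938961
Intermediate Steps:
W(k) = k*(2 + k) (W(k) = (k + 0)*(k + 2) = k*(2 + k))
Z(J, d) = d + J*d*(2 + J) (Z(J, d) = d + d*(J*(2 + J)) = d + J*d*(2 + J))
(-120 + Z(-12, (4 + 5)*1))² = (-120 + ((4 + 5)*1)*(1 + (-12)² + 2*(-12)))² = (-120 + (9*1)*(1 + 144 - 24))² = (-120 + 9*121)² = (-120 + 1089)² = 969² = 938961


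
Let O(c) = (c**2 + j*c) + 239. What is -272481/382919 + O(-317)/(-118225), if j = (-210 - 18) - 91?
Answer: -109506649294/45270598775 ≈ -2.4189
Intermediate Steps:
j = -319 (j = -228 - 91 = -319)
O(c) = 239 + c**2 - 319*c (O(c) = (c**2 - 319*c) + 239 = 239 + c**2 - 319*c)
-272481/382919 + O(-317)/(-118225) = -272481/382919 + (239 + (-317)**2 - 319*(-317))/(-118225) = -272481*1/382919 + (239 + 100489 + 101123)*(-1/118225) = -272481/382919 + 201851*(-1/118225) = -272481/382919 - 201851/118225 = -109506649294/45270598775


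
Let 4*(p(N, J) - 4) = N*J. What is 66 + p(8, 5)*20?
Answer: 346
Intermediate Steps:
p(N, J) = 4 + J*N/4 (p(N, J) = 4 + (N*J)/4 = 4 + (J*N)/4 = 4 + J*N/4)
66 + p(8, 5)*20 = 66 + (4 + (¼)*5*8)*20 = 66 + (4 + 10)*20 = 66 + 14*20 = 66 + 280 = 346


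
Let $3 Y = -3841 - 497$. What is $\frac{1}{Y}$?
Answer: $- \frac{1}{1446} \approx -0.00069156$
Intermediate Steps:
$Y = -1446$ ($Y = \frac{-3841 - 497}{3} = \frac{1}{3} \left(-4338\right) = -1446$)
$\frac{1}{Y} = \frac{1}{-1446} = - \frac{1}{1446}$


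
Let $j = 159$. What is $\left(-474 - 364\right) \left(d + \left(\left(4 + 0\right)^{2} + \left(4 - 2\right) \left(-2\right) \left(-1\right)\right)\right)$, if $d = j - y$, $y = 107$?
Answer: $-60336$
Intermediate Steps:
$d = 52$ ($d = 159 - 107 = 52$)
$\left(-474 - 364\right) \left(d + \left(\left(4 + 0\right)^{2} + \left(4 - 2\right) \left(-2\right) \left(-1\right)\right)\right) = \left(-474 - 364\right) \left(52 + \left(\left(4 + 0\right)^{2} + \left(4 - 2\right) \left(-2\right) \left(-1\right)\right)\right) = - 838 \left(52 + \left(4^{2} + 2 \left(-2\right) \left(-1\right)\right)\right) = - 838 \left(52 + \left(16 - -4\right)\right) = - 838 \left(52 + \left(16 + 4\right)\right) = - 838 \left(52 + 20\right) = \left(-838\right) 72 = -60336$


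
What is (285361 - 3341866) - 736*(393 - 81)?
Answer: -3286137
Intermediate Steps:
(285361 - 3341866) - 736*(393 - 81) = -3056505 - 736*312 = -3056505 - 229632 = -3286137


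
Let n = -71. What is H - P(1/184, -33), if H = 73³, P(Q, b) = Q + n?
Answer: 71592191/184 ≈ 3.8909e+5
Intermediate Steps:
P(Q, b) = -71 + Q (P(Q, b) = Q - 71 = -71 + Q)
H = 389017
H - P(1/184, -33) = 389017 - (-71 + 1/184) = 389017 - 1*(-13063/184) = 389017 + 13063/184 = 71592191/184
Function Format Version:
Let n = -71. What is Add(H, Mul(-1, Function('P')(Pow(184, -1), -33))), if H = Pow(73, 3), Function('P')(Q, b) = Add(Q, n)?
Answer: Rational(71592191, 184) ≈ 3.8909e+5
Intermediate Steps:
Function('P')(Q, b) = Add(-71, Q) (Function('P')(Q, b) = Add(Q, -71) = Add(-71, Q))
H = 389017
Add(H, Mul(-1, Function('P')(Pow(184, -1), -33))) = Add(389017, Mul(-1, Add(-71, Pow(184, -1)))) = Add(389017, Mul(-1, Add(-71, Rational(1, 184)))) = Add(389017, Mul(-1, Rational(-13063, 184))) = Add(389017, Rational(13063, 184)) = Rational(71592191, 184)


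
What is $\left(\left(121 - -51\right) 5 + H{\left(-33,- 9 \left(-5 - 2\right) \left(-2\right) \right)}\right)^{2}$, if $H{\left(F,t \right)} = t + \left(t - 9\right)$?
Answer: $358801$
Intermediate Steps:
$H{\left(F,t \right)} = -9 + 2 t$ ($H{\left(F,t \right)} = t + \left(t - 9\right) = t + \left(-9 + t\right) = -9 + 2 t$)
$\left(\left(121 - -51\right) 5 + H{\left(-33,- 9 \left(-5 - 2\right) \left(-2\right) \right)}\right)^{2} = \left(\left(121 - -51\right) 5 + \left(-9 + 2 \left(- 9 \left(-5 - 2\right) \left(-2\right)\right)\right)\right)^{2} = \left(\left(121 + 51\right) 5 + \left(-9 + 2 \left(- 9 \left(\left(-7\right) \left(-2\right)\right)\right)\right)\right)^{2} = \left(172 \cdot 5 + \left(-9 + 2 \left(\left(-9\right) 14\right)\right)\right)^{2} = \left(860 + \left(-9 + 2 \left(-126\right)\right)\right)^{2} = \left(860 - 261\right)^{2} = 599^{2} = 358801$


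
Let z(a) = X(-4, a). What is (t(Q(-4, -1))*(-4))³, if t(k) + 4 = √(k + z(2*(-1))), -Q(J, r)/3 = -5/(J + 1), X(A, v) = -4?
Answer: -2816 - 7488*I ≈ -2816.0 - 7488.0*I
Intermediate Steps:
z(a) = -4
Q(J, r) = 15/(1 + J) (Q(J, r) = -(-15)/(J + 1) = -(-15)/(1 + J) = 15/(1 + J))
t(k) = -4 + √(-4 + k) (t(k) = -4 + √(k - 4) = -4 + √(-4 + k))
(t(Q(-4, -1))*(-4))³ = ((-4 + √(-4 + 15/(1 - 4)))*(-4))³ = ((-4 + √(-4 + 15/(-3)))*(-4))³ = ((-4 + √(-4 + 15*(-⅓)))*(-4))³ = ((-4 + √(-4 - 5))*(-4))³ = ((-4 + √(-9))*(-4))³ = ((-4 + 3*I)*(-4))³ = (16 - 12*I)³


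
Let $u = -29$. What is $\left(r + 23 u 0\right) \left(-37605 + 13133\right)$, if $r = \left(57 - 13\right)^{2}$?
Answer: $-47377792$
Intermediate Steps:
$r = 1936$ ($r = 44^{2} = 1936$)
$\left(r + 23 u 0\right) \left(-37605 + 13133\right) = \left(1936 + 23 \left(-29\right) 0\right) \left(-37605 + 13133\right) = \left(1936 - 0\right) \left(-24472\right) = \left(1936 + 0\right) \left(-24472\right) = 1936 \left(-24472\right) = -47377792$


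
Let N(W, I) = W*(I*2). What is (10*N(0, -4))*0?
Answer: 0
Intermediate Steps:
N(W, I) = 2*I*W (N(W, I) = W*(2*I) = 2*I*W)
(10*N(0, -4))*0 = (10*(2*(-4)*0))*0 = (10*0)*0 = 0*0 = 0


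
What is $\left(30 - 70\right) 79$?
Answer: $-3160$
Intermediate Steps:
$\left(30 - 70\right) 79 = \left(-40\right) 79 = -3160$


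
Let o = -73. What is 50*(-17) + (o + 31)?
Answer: -892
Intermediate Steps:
50*(-17) + (o + 31) = 50*(-17) + (-73 + 31) = -850 - 42 = -892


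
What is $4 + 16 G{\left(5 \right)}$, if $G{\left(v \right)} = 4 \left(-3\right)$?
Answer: $-188$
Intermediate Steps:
$G{\left(v \right)} = -12$
$4 + 16 G{\left(5 \right)} = 4 + 16 \left(-12\right) = 4 - 192 = -188$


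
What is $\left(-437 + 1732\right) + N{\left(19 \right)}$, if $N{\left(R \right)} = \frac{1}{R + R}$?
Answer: $\frac{49211}{38} \approx 1295.0$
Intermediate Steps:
$N{\left(R \right)} = \frac{1}{2 R}$
$\left(-437 + 1732\right) + N{\left(19 \right)} = \left(-437 + 1732\right) + \frac{1}{2 \cdot 19} = 1295 + \frac{1}{2} \cdot \frac{1}{19} = 1295 + \frac{1}{38} = \frac{49211}{38}$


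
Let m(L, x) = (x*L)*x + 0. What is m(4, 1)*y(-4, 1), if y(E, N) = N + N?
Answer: 8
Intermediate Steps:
y(E, N) = 2*N
m(L, x) = L*x² (m(L, x) = (L*x)*x + 0 = L*x² + 0 = L*x²)
m(4, 1)*y(-4, 1) = (4*1²)*(2*1) = (4*1)*2 = 4*2 = 8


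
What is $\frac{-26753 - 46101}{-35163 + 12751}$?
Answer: $\frac{36427}{11206} \approx 3.2507$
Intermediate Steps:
$\frac{-26753 - 46101}{-35163 + 12751} = - \frac{72854}{-22412} = \left(-72854\right) \left(- \frac{1}{22412}\right) = \frac{36427}{11206}$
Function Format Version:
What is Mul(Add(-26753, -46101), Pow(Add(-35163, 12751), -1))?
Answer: Rational(36427, 11206) ≈ 3.2507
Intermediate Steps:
Mul(Add(-26753, -46101), Pow(Add(-35163, 12751), -1)) = Mul(-72854, Pow(-22412, -1)) = Mul(-72854, Rational(-1, 22412)) = Rational(36427, 11206)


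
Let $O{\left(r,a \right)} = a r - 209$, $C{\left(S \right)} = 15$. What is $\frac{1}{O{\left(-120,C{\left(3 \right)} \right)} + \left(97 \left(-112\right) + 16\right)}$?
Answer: $- \frac{1}{12857} \approx -7.7779 \cdot 10^{-5}$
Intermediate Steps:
$O{\left(r,a \right)} = -209 + a r$
$\frac{1}{O{\left(-120,C{\left(3 \right)} \right)} + \left(97 \left(-112\right) + 16\right)} = \frac{1}{\left(-209 + 15 \left(-120\right)\right) + \left(97 \left(-112\right) + 16\right)} = \frac{1}{\left(-209 - 1800\right) + \left(-10864 + 16\right)} = \frac{1}{-2009 - 10848} = \frac{1}{-12857} = - \frac{1}{12857}$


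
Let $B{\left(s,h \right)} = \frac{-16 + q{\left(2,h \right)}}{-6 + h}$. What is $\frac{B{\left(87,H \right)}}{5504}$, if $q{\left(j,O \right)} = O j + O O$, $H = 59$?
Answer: $\frac{3583}{291712} \approx 0.012283$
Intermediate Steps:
$q{\left(j,O \right)} = O^{2} + O j$ ($q{\left(j,O \right)} = O j + O^{2} = O^{2} + O j$)
$B{\left(s,h \right)} = \frac{-16 + h \left(2 + h\right)}{-6 + h}$ ($B{\left(s,h \right)} = \frac{-16 + h \left(h + 2\right)}{-6 + h} = \frac{-16 + h \left(2 + h\right)}{-6 + h}$)
$\frac{B{\left(87,H \right)}}{5504} = \frac{\frac{1}{-6 + 59} \left(-16 + 59 \left(2 + 59\right)\right)}{5504} = \frac{-16 + 59 \cdot 61}{53} \cdot \frac{1}{5504} = \frac{-16 + 3599}{53} \cdot \frac{1}{5504} = \frac{1}{53} \cdot 3583 \cdot \frac{1}{5504} = \frac{3583}{53} \cdot \frac{1}{5504} = \frac{3583}{291712}$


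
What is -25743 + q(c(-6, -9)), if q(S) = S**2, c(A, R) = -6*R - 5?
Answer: -23342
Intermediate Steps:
c(A, R) = -5 - 6*R
-25743 + q(c(-6, -9)) = -25743 + (-5 - 6*(-9))**2 = -25743 + (-5 + 54)**2 = -25743 + 49**2 = -25743 + 2401 = -23342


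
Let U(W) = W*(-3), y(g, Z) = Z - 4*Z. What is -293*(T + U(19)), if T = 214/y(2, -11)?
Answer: 488431/33 ≈ 14801.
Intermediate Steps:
y(g, Z) = -3*Z
U(W) = -3*W
T = 214/33 (T = 214/((-3*(-11))) = 214/33 ≈ 6.4848)
-293*(T + U(19)) = -293*(214/33 - 3*19) = -293*(214/33 - 57) = -293*(-1667/33) = 488431/33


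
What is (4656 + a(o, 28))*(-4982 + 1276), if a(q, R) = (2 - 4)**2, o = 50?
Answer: -17269960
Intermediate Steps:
a(q, R) = 4 (a(q, R) = (-2)**2 = 4)
(4656 + a(o, 28))*(-4982 + 1276) = (4656 + 4)*(-4982 + 1276) = 4660*(-3706) = -17269960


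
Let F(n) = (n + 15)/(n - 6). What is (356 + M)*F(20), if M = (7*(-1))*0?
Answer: 890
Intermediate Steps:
F(n) = (15 + n)/(-6 + n)
M = 0 (M = -7*0 = 0)
(356 + M)*F(20) = (356 + 0)*((15 + 20)/(-6 + 20)) = 356*(35/14) = 356*((1/14)*35) = 356*(5/2) = 890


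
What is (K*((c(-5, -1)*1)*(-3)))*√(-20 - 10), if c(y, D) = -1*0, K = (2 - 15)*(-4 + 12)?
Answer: 0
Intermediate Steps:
K = -104 (K = -13*8 = -104)
c(y, D) = 0
(K*((c(-5, -1)*1)*(-3)))*√(-20 - 10) = (-104*0*1*(-3))*√(-20 - 10) = (-0*(-3))*√(-30) = (-104*0)*(I*√30) = 0*(I*√30) = 0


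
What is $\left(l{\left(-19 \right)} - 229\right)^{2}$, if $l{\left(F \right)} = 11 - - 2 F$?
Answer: $65536$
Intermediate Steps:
$l{\left(F \right)} = 11 + 2 F$
$\left(l{\left(-19 \right)} - 229\right)^{2} = \left(\left(11 + 2 \left(-19\right)\right) - 229\right)^{2} = \left(\left(11 - 38\right) - 229\right)^{2} = \left(-27 - 229\right)^{2} = \left(-256\right)^{2} = 65536$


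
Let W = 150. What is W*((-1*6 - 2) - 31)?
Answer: -5850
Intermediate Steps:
W*((-1*6 - 2) - 31) = 150*((-1*6 - 2) - 31) = 150*((-6 - 2) - 31) = 150*(-8 - 31) = 150*(-39) = -5850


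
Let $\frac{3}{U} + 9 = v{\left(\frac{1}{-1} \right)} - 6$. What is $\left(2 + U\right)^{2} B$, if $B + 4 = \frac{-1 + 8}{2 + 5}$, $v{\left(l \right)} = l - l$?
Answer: $- \frac{243}{25} \approx -9.72$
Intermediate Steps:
$v{\left(l \right)} = 0$
$U = - \frac{1}{5}$ ($U = \frac{3}{-9 + \left(0 - 6\right)} = \frac{3}{-9 - 6} = \frac{3}{-15} = 3 \left(- \frac{1}{15}\right) = - \frac{1}{5} \approx -0.2$)
$B = -3$ ($B = -4 + \frac{-1 + 8}{2 + 5} = -4 + \frac{7}{7} = -4 + 7 \cdot \frac{1}{7} = -4 + 1 = -3$)
$\left(2 + U\right)^{2} B = \left(2 - \frac{1}{5}\right)^{2} \left(-3\right) = \left(\frac{9}{5}\right)^{2} \left(-3\right) = \frac{81}{25} \left(-3\right) = - \frac{243}{25}$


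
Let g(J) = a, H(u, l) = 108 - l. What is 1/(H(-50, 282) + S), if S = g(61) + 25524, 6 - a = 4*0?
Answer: 1/25356 ≈ 3.9438e-5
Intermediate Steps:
a = 6 (a = 6 - 4*0 = 6 - 1*0 = 6 + 0 = 6)
g(J) = 6
S = 25530 (S = 6 + 25524 = 25530)
1/(H(-50, 282) + S) = 1/((108 - 1*282) + 25530) = 1/((108 - 282) + 25530) = 1/(-174 + 25530) = 1/25356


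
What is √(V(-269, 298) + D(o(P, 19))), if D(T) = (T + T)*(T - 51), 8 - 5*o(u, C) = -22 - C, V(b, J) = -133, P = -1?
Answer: I*√23513/5 ≈ 30.668*I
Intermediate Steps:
o(u, C) = 6 + C/5 (o(u, C) = 8/5 - (-22 - C)/5 = 8/5 + (22/5 + C/5) = 6 + C/5)
D(T) = 2*T*(-51 + T) (D(T) = (2*T)*(-51 + T) = 2*T*(-51 + T))
√(V(-269, 298) + D(o(P, 19))) = √(-133 + 2*(6 + (⅕)*19)*(-51 + (6 + (⅕)*19))) = √(-133 + 2*(6 + 19/5)*(-51 + (6 + 19/5))) = √(-133 + 2*(49/5)*(-51 + 49/5)) = √(-133 + 2*(49/5)*(-206/5)) = √(-133 - 20188/25) = √(-23513/25) = I*√23513/5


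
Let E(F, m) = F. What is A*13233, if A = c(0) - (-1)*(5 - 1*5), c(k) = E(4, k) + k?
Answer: 52932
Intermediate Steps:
c(k) = 4 + k
A = 4 (A = (4 + 0) - (-1)*(5 - 1*5) = 4 - (-1)*(5 - 5) = 4 - (-1)*0 = 4 - 1*0 = 4 + 0 = 4)
A*13233 = 4*13233 = 52932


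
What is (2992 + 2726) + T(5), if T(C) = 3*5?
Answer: 5733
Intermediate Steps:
T(C) = 15
(2992 + 2726) + T(5) = (2992 + 2726) + 15 = 5718 + 15 = 5733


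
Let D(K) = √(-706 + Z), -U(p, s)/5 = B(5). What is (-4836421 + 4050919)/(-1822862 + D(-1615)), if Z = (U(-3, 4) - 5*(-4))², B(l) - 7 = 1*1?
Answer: 715930873362/1661412935675 + 1178253*I*√34/1661412935675 ≈ 0.43092 + 4.1352e-6*I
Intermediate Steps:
B(l) = 8 (B(l) = 7 + 1*1 = 7 + 1 = 8)
U(p, s) = -40 (U(p, s) = -5*8 = -40)
Z = 400 (Z = (-40 - 5*(-4))² = (-40 + 20)² = (-20)² = 400)
D(K) = 3*I*√34 (D(K) = √(-706 + 400) = √(-306) = 3*I*√34)
(-4836421 + 4050919)/(-1822862 + D(-1615)) = (-4836421 + 4050919)/(-1822862 + 3*I*√34) = -785502/(-1822862 + 3*I*√34)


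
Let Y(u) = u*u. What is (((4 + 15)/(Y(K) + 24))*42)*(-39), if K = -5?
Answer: -4446/7 ≈ -635.14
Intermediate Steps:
Y(u) = u²
(((4 + 15)/(Y(K) + 24))*42)*(-39) = (((4 + 15)/((-5)² + 24))*42)*(-39) = ((19/(25 + 24))*42)*(-39) = ((19/49)*42)*(-39) = (114/7)*(-39) = -4446/7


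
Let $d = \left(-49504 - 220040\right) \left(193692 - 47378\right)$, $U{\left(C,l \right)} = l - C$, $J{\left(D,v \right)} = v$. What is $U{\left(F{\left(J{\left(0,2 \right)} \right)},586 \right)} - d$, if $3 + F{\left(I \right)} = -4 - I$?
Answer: $39438061411$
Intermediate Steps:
$F{\left(I \right)} = -7 - I$ ($F{\left(I \right)} = -3 - \left(4 + I\right) = -7 - I$)
$d = -39438060816$ ($d = \left(-269544\right) 146314 = -39438060816$)
$U{\left(F{\left(J{\left(0,2 \right)} \right)},586 \right)} - d = \left(586 - \left(-7 - 2\right)\right) - -39438060816 = \left(586 - \left(-7 - 2\right)\right) + 39438060816 = \left(586 - -9\right) + 39438060816 = \left(586 + 9\right) + 39438060816 = 595 + 39438060816 = 39438061411$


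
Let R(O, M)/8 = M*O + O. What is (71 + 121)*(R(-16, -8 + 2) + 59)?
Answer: 134208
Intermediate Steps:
R(O, M) = 8*O + 8*M*O (R(O, M) = 8*(M*O + O) = 8*(O + M*O) = 8*O + 8*M*O)
(71 + 121)*(R(-16, -8 + 2) + 59) = (71 + 121)*(8*(-16)*(1 + (-8 + 2)) + 59) = 192*(8*(-16)*(1 - 6) + 59) = 192*(8*(-16)*(-5) + 59) = 192*(640 + 59) = 192*699 = 134208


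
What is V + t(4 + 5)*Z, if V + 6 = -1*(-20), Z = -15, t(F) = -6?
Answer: 104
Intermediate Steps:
V = 14 (V = -6 - 1*(-20) = -6 + 20 = 14)
V + t(4 + 5)*Z = 14 - 6*(-15) = 14 + 90 = 104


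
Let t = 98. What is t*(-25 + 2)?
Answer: -2254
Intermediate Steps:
t*(-25 + 2) = 98*(-25 + 2) = 98*(-23) = -2254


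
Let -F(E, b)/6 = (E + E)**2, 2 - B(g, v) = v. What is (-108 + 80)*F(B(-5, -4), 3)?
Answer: 24192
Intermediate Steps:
B(g, v) = 2 - v
F(E, b) = -24*E**2 (F(E, b) = -6*(E + E)**2 = -6*4*E**2 = -24*E**2)
(-108 + 80)*F(B(-5, -4), 3) = (-108 + 80)*(-24*(2 - 1*(-4))**2) = -(-672)*(2 + 4)**2 = -(-672)*6**2 = -(-672)*36 = -28*(-864) = 24192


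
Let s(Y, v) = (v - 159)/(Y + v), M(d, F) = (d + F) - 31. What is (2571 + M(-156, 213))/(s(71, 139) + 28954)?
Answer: 54537/608032 ≈ 0.089694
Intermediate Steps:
M(d, F) = -31 + F + d (M(d, F) = (F + d) - 31 = -31 + F + d)
s(Y, v) = (-159 + v)/(Y + v)
(2571 + M(-156, 213))/(s(71, 139) + 28954) = (2571 + (-31 + 213 - 156))/((-159 + 139)/(71 + 139) + 28954) = (2571 + 26)/(-20/210 + 28954) = 2597/((1/210)*(-20) + 28954) = 2597/(-2/21 + 28954) = 2597/(608032/21) = 2597*(21/608032) = 54537/608032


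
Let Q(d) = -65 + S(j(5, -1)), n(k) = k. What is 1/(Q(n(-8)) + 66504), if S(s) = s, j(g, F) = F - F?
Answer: 1/66439 ≈ 1.5051e-5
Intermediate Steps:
j(g, F) = 0
Q(d) = -65 (Q(d) = -65 + 0 = -65)
1/(Q(n(-8)) + 66504) = 1/(-65 + 66504) = 1/66439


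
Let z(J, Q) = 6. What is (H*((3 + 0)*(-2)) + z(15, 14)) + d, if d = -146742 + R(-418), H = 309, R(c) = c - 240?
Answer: -149248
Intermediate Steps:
R(c) = -240 + c
d = -147400 (d = -146742 + (-240 - 418) = -146742 - 658 = -147400)
(H*((3 + 0)*(-2)) + z(15, 14)) + d = (309*((3 + 0)*(-2)) + 6) - 147400 = (309*(3*(-2)) + 6) - 147400 = (309*(-6) + 6) - 147400 = (-1854 + 6) - 147400 = -1848 - 147400 = -149248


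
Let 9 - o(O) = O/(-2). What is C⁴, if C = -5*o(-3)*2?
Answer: 31640625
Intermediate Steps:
o(O) = 9 + O/2 (o(O) = 9 - O/(-2) = 9 - O*(-1)/2 = 9 - (-1)*O/2 = 9 + O/2)
C = -75 (C = -5*(9 + (½)*(-3))*2 = -5*(9 - 3/2)*2 = -5*15/2*2 = -75/2*2 = -75)
C⁴ = (-75)⁴ = 31640625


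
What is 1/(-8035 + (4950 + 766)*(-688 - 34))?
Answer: -1/4134987 ≈ -2.4184e-7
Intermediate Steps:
1/(-8035 + (4950 + 766)*(-688 - 34)) = 1/(-8035 + 5716*(-722)) = 1/(-8035 - 4126952) = 1/(-4134987) = -1/4134987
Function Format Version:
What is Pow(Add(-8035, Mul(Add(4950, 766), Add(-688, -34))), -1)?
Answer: Rational(-1, 4134987) ≈ -2.4184e-7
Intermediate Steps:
Pow(Add(-8035, Mul(Add(4950, 766), Add(-688, -34))), -1) = Pow(Add(-8035, Mul(5716, -722)), -1) = Pow(Add(-8035, -4126952), -1) = Pow(-4134987, -1) = Rational(-1, 4134987)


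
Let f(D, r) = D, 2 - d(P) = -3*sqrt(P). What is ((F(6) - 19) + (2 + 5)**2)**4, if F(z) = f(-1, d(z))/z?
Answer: 1026625681/1296 ≈ 7.9215e+5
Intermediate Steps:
d(P) = 2 + 3*sqrt(P) (d(P) = 2 - (-3)*sqrt(P) = 2 + 3*sqrt(P))
F(z) = -1/z
((F(6) - 19) + (2 + 5)**2)**4 = ((-1/6 - 19) + (2 + 5)**2)**4 = ((-1*1/6 - 19) + 7**2)**4 = ((-1/6 - 19) + 49)**4 = (-115/6 + 49)**4 = (179/6)**4 = 1026625681/1296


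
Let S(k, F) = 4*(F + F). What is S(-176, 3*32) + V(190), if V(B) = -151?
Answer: 617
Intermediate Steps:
S(k, F) = 8*F (S(k, F) = 4*(2*F) = 8*F)
S(-176, 3*32) + V(190) = 8*(3*32) - 151 = 8*96 - 151 = 768 - 151 = 617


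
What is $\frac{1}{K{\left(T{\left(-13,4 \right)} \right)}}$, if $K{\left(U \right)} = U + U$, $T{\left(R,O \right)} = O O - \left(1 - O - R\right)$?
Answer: $\frac{1}{12} \approx 0.083333$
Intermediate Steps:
$T{\left(R,O \right)} = -1 + O + R + O^{2}$ ($T{\left(R,O \right)} = O^{2} - \left(1 - O - R\right) = O^{2} + \left(-1 + O + R\right) = -1 + O + R + O^{2}$)
$K{\left(U \right)} = 2 U$
$\frac{1}{K{\left(T{\left(-13,4 \right)} \right)}} = \frac{1}{2 \left(-1 + 4 - 13 + 4^{2}\right)} = \frac{1}{2 \left(-1 + 4 - 13 + 16\right)} = \frac{1}{2 \cdot 6} = \frac{1}{12}$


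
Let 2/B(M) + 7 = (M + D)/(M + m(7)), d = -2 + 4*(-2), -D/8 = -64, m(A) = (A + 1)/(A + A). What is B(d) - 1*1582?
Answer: -1572541/994 ≈ -1582.0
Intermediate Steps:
m(A) = (1 + A)/(2*A) (m(A) = (1 + A)/((2*A)) = (1 + A)*(1/(2*A)) = (1 + A)/(2*A))
D = 512 (D = -8*(-64) = 512)
d = -10 (d = -2 - 8 = -10)
B(M) = 2/(-7 + (512 + M)/(4/7 + M)) (B(M) = 2/(-7 + (M + 512)/(M + (1/2)*(1 + 7)/7)) = 2/(-7 + (512 + M)/(M + (1/2)*(1/7)*8)) = 2/(-7 + (512 + M)/(M + 4/7)) = 2/(-7 + (512 + M)/(4/7 + M)))
B(d) - 1*1582 = (-4 - 7*(-10))/(7*(-254 + 3*(-10))) - 1*1582 = (-4 + 70)/(7*(-254 - 30)) - 1582 = (1/7)*66/(-284) - 1582 = (1/7)*(-1/284)*66 - 1582 = -33/994 - 1582 = -1572541/994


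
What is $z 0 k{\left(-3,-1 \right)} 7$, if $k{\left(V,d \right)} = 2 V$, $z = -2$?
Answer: $0$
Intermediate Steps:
$z 0 k{\left(-3,-1 \right)} 7 = \left(-2\right) 0 \cdot 2 \left(-3\right) 7 = 0 \left(-6\right) 7 = 0 \cdot 7 = 0$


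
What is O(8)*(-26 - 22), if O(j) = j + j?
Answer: -768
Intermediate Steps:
O(j) = 2*j
O(8)*(-26 - 22) = (2*8)*(-26 - 22) = 16*(-48) = -768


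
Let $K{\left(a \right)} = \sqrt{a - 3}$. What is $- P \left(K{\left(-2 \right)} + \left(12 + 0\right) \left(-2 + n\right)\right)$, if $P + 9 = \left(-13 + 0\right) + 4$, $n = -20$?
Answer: $-4752 + 18 i \sqrt{5} \approx -4752.0 + 40.249 i$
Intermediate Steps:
$K{\left(a \right)} = \sqrt{-3 + a}$
$P = -18$ ($P = -9 + \left(\left(-13 + 0\right) + 4\right) = -9 + \left(-13 + 4\right) = -9 - 9 = -18$)
$- P \left(K{\left(-2 \right)} + \left(12 + 0\right) \left(-2 + n\right)\right) = - \left(-18\right) \left(\sqrt{-3 - 2} + \left(12 + 0\right) \left(-2 - 20\right)\right) = - \left(-18\right) \left(\sqrt{-5} + 12 \left(-22\right)\right) = - \left(-18\right) \left(i \sqrt{5} - 264\right) = - \left(-18\right) \left(-264 + i \sqrt{5}\right) = - (4752 - 18 i \sqrt{5}) = -4752 + 18 i \sqrt{5}$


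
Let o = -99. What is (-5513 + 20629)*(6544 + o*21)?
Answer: 67492940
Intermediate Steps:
(-5513 + 20629)*(6544 + o*21) = (-5513 + 20629)*(6544 - 99*21) = 15116*(6544 - 2079) = 15116*4465 = 67492940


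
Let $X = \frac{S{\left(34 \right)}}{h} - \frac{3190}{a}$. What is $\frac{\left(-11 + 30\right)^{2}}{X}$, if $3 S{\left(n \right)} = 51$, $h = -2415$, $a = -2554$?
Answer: $\frac{1113307755}{3830216} \approx 290.66$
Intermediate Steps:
$S{\left(n \right)} = 17$ ($S{\left(n \right)} = \frac{1}{3} \cdot 51 = 17$)
$X = \frac{3830216}{3083955}$ ($X = \frac{17}{-2415} - \frac{3190}{-2554} = 17 \left(- \frac{1}{2415}\right) - - \frac{1595}{1277} = - \frac{17}{2415} + \frac{1595}{1277} = \frac{3830216}{3083955} \approx 1.242$)
$\frac{\left(-11 + 30\right)^{2}}{X} = \frac{\left(-11 + 30\right)^{2}}{\frac{3830216}{3083955}} = 19^{2} \cdot \frac{3083955}{3830216} = 361 \cdot \frac{3083955}{3830216} = \frac{1113307755}{3830216}$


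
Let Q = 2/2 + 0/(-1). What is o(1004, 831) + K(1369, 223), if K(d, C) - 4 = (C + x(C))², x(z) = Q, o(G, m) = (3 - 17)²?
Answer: 50376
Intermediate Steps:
o(G, m) = 196 (o(G, m) = (-14)² = 196)
Q = 1 (Q = 2*(½) + 0*(-1) = 1 + 0 = 1)
x(z) = 1
K(d, C) = 4 + (1 + C)² (K(d, C) = 4 + (C + 1)² = 4 + (1 + C)²)
o(1004, 831) + K(1369, 223) = 196 + (4 + (1 + 223)²) = 196 + (4 + 224²) = 196 + (4 + 50176) = 196 + 50180 = 50376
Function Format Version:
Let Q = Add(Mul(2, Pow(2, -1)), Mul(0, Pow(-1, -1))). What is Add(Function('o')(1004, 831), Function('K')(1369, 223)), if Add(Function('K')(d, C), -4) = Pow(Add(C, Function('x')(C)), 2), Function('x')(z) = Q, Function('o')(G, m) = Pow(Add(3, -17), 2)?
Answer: 50376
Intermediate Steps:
Function('o')(G, m) = 196 (Function('o')(G, m) = Pow(-14, 2) = 196)
Q = 1 (Q = Add(Mul(2, Rational(1, 2)), Mul(0, -1)) = Add(1, 0) = 1)
Function('x')(z) = 1
Function('K')(d, C) = Add(4, Pow(Add(1, C), 2)) (Function('K')(d, C) = Add(4, Pow(Add(C, 1), 2)) = Add(4, Pow(Add(1, C), 2)))
Add(Function('o')(1004, 831), Function('K')(1369, 223)) = Add(196, Add(4, Pow(Add(1, 223), 2))) = Add(196, Add(4, Pow(224, 2))) = Add(196, Add(4, 50176)) = Add(196, 50180) = 50376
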